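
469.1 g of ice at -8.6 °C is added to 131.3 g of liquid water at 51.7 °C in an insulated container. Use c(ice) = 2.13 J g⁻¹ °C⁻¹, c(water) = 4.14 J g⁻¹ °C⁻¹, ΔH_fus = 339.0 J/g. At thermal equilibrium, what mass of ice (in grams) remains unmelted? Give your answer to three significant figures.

Heat to warm all ice to 0 °C: 469.1×2.13×8.6 = 8593.0 J
Heat released by water cooling to 0 °C: 131.3×4.14×51.7 = 28103 J
28103 J < 8593.0 + 469.1×339.0 = 167617.9 J, so not all ice melts; final T = 0 °C.
Heat left for melting: 28103 − 8593.0 = 19510.0 J
Mass melted = 19510.0 / 339.0 = 57.55 g
Ice remaining = 469.1 − 57.55 = 411.55 g

m_ice remaining = 412 g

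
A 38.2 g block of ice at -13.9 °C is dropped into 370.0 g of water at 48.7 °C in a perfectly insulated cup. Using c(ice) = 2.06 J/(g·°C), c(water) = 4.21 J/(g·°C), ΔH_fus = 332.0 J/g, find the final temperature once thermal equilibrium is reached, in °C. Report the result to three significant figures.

T_f = 36.1 °C

Heat to bring ice to 0 °C and melt it: q₁ = 38.2×2.06×13.9 + 38.2×332.0 = 13776 J
Heat the water can supply cooling to 0 °C: 370.0×4.21×48.7 = 75860.0 J > q₁, so all ice melts.
Energy balance: 370.0×4.21×(48.7 − T) = 13776 + 38.2×4.21×(T − 0)
1557.7(48.7 − T) = 13776 + 160.822 T
75860.0 − 13776 = 1718.522 T
T = 62084.0 / 1718.522 = 36.13 °C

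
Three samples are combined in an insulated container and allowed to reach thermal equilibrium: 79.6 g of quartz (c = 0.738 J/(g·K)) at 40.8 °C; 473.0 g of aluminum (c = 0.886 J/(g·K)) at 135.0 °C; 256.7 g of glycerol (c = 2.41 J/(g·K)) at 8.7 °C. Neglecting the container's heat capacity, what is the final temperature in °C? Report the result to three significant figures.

T_f = 58.7 °C

Σ mᵢcᵢ(T − Tᵢ) = 0  ⇒  T = Σ mᵢcᵢTᵢ / Σ mᵢcᵢ
Σ mᵢcᵢ = 79.6×0.738 + 473.0×0.886 + 256.7×2.41 = 1096.4698
Σ mᵢcᵢTᵢ = 58.7448×40.8 + 419.078×135.0 + 618.647×8.7 = 64355
T = 64355 / 1096.4698 = 58.69 °C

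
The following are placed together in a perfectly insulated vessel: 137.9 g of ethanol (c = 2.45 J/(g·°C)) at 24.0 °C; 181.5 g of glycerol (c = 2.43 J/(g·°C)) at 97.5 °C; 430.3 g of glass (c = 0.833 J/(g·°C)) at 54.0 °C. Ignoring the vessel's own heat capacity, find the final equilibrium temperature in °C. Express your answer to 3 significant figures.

T_f = 62.0 °C

Σ mᵢcᵢ(T − Tᵢ) = 0  ⇒  T = Σ mᵢcᵢTᵢ / Σ mᵢcᵢ
Σ mᵢcᵢ = 137.9×2.45 + 181.5×2.43 + 430.3×0.833 = 1137.3399
Σ mᵢcᵢTᵢ = 337.855×24.0 + 441.045×97.5 + 358.4399×54.0 = 70466
T = 70466 / 1137.3399 = 61.96 °C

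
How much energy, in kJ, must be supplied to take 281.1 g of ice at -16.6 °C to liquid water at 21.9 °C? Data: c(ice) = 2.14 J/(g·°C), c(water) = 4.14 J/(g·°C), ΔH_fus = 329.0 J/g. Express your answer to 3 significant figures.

q1 (heat ice -16.6→0.0 °C): 281.1 × 2.14 × 16.6 = 9986 J
q2 (melt at 0 °C): 281.1 × 329.0 = 92482 J
q3 (heat water 0.0→21.9 °C): 281.1 × 4.14 × 21.9 = 25486 J
Total: 9986 + 92482 + 25486 = 127954 J = 128 kJ

q = 128 kJ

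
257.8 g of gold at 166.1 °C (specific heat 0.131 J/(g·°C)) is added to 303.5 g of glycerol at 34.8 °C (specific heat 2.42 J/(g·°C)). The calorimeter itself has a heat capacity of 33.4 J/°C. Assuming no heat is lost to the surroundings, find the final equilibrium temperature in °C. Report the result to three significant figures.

Heat lost by gold = heat gained by glycerol + calorimeter.
(257.8)(0.131)(166.1 − T) = [(303.5)(2.42) + 33.4](T − 34.8)
33.7718 (166.1 − T) = 767.87 (T − 34.8)
5609.5 − 33.7718 T = 767.87 T − 26722
32331.5 = 801.6418 T
T = 40.33 °C

T_f = 40.3 °C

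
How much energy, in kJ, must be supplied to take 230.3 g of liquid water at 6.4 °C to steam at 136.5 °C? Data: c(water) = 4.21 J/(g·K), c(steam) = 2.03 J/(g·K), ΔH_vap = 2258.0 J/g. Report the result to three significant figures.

q = 628 kJ

q1 (heat water 6.4→100.0 °C): 230.3 × 4.21 × 93.6 = 90751 J
q2 (vaporize at 100 °C): 230.3 × 2258.0 = 520017 J
q3 (heat steam 100.0→136.5 °C): 230.3 × 2.03 × 36.5 = 17064 J
Total: 90751 + 520017 + 17064 = 627832 J = 628 kJ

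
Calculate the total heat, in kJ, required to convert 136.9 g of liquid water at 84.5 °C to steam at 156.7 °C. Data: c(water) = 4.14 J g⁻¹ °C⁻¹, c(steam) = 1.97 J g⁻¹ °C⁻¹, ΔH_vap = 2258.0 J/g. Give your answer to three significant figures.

q1 (heat water 84.5→100.0 °C): 136.9 × 4.14 × 15.5 = 8785 J
q2 (vaporize at 100 °C): 136.9 × 2258.0 = 309120 J
q3 (heat steam 100.0→156.7 °C): 136.9 × 1.97 × 56.7 = 15292 J
Total: 8785 + 309120 + 15292 = 333197 J = 333 kJ

q = 333 kJ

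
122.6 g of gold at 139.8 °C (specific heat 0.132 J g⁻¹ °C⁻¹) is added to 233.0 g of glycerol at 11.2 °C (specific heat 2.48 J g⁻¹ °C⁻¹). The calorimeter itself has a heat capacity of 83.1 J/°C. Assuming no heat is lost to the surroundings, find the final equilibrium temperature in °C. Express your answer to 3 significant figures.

T_f = 14.3 °C

Heat lost by gold = heat gained by glycerol + calorimeter.
(122.6)(0.132)(139.8 − T) = [(233.0)(2.48) + 83.1](T − 11.2)
16.1832 (139.8 − T) = 660.94 (T − 11.2)
2262.4 − 16.1832 T = 660.94 T − 7402.5
9664.9 = 677.1232 T
T = 14.27 °C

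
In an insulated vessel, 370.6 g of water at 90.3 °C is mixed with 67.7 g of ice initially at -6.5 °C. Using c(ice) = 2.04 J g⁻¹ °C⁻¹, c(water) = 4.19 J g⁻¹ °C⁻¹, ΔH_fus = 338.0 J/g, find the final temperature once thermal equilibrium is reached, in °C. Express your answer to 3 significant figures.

T_f = 63.4 °C

Heat to bring ice to 0 °C and melt it: q₁ = 67.7×2.04×6.5 + 67.7×338.0 = 23780 J
Heat the water can supply cooling to 0 °C: 370.6×4.19×90.3 = 140219 J > q₁, so all ice melts.
Energy balance: 370.6×4.19×(90.3 − T) = 23780 + 67.7×4.19×(T − 0)
1552.814(90.3 − T) = 23780 + 283.663 T
140219 − 23780 = 1836.477 T
T = 116439 / 1836.477 = 63.40 °C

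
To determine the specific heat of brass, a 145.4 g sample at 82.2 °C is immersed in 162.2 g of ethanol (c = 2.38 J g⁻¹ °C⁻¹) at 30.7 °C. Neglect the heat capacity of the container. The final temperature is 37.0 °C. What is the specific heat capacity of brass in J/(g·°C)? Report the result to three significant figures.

c = 0.370 J/(g·°C)

q_gained = (162.2 × 2.38) × (37.0 − 30.7) = 2432 J
q_lost = 145.4 × c × (82.2 − 37.0) = 6572.08 c
Set equal: c = 2432 / 6572.08 = 0.370 J/(g·°C)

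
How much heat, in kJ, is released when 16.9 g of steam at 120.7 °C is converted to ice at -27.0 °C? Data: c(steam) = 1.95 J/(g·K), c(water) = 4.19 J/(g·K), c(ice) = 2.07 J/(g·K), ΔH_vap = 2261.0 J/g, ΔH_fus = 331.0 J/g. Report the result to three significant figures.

q = 52.5 kJ

q1 (cool steam 120.7→100 °C): 16.9 × 1.95 × 20.7 = 682 J
q2 (condense at 100 °C): 16.9 × 2261.0 = 38211 J
q3 (cool water 100→0 °C): 16.9 × 4.19 × 100.0 = 7081 J
q4 (freeze at 0 °C): 16.9 × 331.0 = 5594 J
q5 (cool ice 0→-27.0 °C): 16.9 × 2.07 × 27.0 = 945 J
Total: 682 + 38211 + 7081 + 5594 + 945 = 52513 J = 52.5 kJ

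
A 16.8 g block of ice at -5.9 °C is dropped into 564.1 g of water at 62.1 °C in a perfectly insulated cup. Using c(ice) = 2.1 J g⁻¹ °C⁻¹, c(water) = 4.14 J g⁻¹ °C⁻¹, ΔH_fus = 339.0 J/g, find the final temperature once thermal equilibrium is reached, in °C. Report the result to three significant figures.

T_f = 57.8 °C

Heat to bring ice to 0 °C and melt it: q₁ = 16.8×2.1×5.9 + 16.8×339.0 = 5903.4 J
Heat the water can supply cooling to 0 °C: 564.1×4.14×62.1 = 145027 J > q₁, so all ice melts.
Energy balance: 564.1×4.14×(62.1 − T) = 5903.4 + 16.8×4.14×(T − 0)
2335.374(62.1 − T) = 5903.4 + 69.552 T
145027 − 5903.4 = 2404.926 T
T = 139123.6 / 2404.926 = 57.849 °C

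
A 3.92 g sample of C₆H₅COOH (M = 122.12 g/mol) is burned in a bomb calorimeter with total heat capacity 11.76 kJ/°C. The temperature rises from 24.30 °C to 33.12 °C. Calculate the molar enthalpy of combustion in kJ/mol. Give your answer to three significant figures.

ΔH = -3230 kJ/mol

ΔT = 33.12 − 24.30 = 8.82 °C
q_cal = C_cal × ΔT = 11.76 × 8.82 = 103.7232 kJ
n = 3.92 / 122.12 = 0.03210 mol
q_rxn = −q_cal = -103.7232 kJ
ΔH = -103.7232 / 0.03210 = -3231 kJ/mol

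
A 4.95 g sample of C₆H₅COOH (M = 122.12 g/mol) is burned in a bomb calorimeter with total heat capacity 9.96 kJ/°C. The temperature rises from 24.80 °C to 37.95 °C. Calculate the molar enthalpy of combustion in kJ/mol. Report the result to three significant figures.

ΔH = -3230 kJ/mol

ΔT = 37.95 − 24.80 = 13.15 °C
q_cal = C_cal × ΔT = 9.96 × 13.15 = 130.974 kJ
n = 4.95 / 122.12 = 0.04053 mol
q_rxn = −q_cal = -130.974 kJ
ΔH = -130.974 / 0.04053 = -3232 kJ/mol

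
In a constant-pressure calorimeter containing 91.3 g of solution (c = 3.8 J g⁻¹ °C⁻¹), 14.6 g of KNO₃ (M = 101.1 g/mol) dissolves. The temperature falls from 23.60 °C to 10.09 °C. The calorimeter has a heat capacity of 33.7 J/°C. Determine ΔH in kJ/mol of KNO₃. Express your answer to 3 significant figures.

|ΔT| = |10.09 − 23.60| = 13.51 °C
|q_surr| = (91.3 × 3.8 + 33.7) × 13.51 = 380.64 × 13.51 = 5142 J
n(KNO₃) = 14.6 / 101.1 = 0.1444 mol
Temperature fell, so q_rxn = +|q_surr| = 5.142 kJ
ΔH = q_rxn / n = 35.61 kJ/mol

ΔH = 35.6 kJ/mol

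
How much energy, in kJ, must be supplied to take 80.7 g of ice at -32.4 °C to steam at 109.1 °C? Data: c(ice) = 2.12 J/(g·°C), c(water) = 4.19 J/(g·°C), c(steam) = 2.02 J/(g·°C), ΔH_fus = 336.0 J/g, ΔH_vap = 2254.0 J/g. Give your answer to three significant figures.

q1 (heat ice -32.4→0.0 °C): 80.7 × 2.12 × 32.4 = 5543 J
q2 (melt at 0 °C): 80.7 × 336.0 = 27115 J
q3 (heat water 0.0→100.0 °C): 80.7 × 4.19 × 100.0 = 33813 J
q4 (vaporize at 100 °C): 80.7 × 2254.0 = 181898 J
q5 (heat steam 100.0→109.1 °C): 80.7 × 2.02 × 9.1 = 1483 J
Total: 5543 + 27115 + 33813 + 181898 + 1483 = 249852 J = 250 kJ

q = 250 kJ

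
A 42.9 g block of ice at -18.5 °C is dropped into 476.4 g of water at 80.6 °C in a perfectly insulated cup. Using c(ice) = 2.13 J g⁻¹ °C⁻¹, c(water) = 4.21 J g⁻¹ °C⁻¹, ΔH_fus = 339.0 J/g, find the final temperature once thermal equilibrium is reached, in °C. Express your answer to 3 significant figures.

Heat to bring ice to 0 °C and melt it: q₁ = 42.9×2.13×18.5 + 42.9×339.0 = 16234 J
Heat the water can supply cooling to 0 °C: 476.4×4.21×80.6 = 161655 J > q₁, so all ice melts.
Energy balance: 476.4×4.21×(80.6 − T) = 16234 + 42.9×4.21×(T − 0)
2005.644(80.6 − T) = 16234 + 180.609 T
161655 − 16234 = 2186.253 T
T = 145421 / 2186.253 = 66.52 °C

T_f = 66.5 °C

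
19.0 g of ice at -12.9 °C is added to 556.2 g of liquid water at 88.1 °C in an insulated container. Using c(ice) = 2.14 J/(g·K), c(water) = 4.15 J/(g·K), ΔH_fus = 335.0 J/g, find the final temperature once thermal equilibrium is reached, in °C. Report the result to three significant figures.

Heat to bring ice to 0 °C and melt it: q₁ = 19.0×2.14×12.9 + 19.0×335.0 = 6889.5 J
Heat the water can supply cooling to 0 °C: 556.2×4.15×88.1 = 203355 J > q₁, so all ice melts.
Energy balance: 556.2×4.15×(88.1 − T) = 6889.5 + 19.0×4.15×(T − 0)
2308.23(88.1 − T) = 6889.5 + 78.85 T
203355 − 6889.5 = 2387.08 T
T = 196465.5 / 2387.08 = 82.30 °C

T_f = 82.3 °C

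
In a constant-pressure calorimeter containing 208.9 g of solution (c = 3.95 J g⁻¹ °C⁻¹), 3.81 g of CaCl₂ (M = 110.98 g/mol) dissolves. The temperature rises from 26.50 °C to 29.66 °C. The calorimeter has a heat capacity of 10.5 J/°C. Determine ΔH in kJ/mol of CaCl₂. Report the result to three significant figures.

|ΔT| = |29.66 − 26.50| = 3.16 °C
|q_surr| = (208.9 × 3.95 + 10.5) × 3.16 = 835.655 × 3.16 = 2641 J
n(CaCl₂) = 3.81 / 110.98 = 0.03433 mol
Temperature rose, so q_rxn = −|q_surr| = -2.641 kJ
ΔH = q_rxn / n = -76.93 kJ/mol

ΔH = -76.9 kJ/mol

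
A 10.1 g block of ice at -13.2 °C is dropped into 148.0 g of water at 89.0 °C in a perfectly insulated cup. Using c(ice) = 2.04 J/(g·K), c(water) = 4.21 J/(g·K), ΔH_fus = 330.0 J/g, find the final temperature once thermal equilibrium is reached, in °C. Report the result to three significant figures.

T_f = 77.9 °C

Heat to bring ice to 0 °C and melt it: q₁ = 10.1×2.04×13.2 + 10.1×330.0 = 3605.0 J
Heat the water can supply cooling to 0 °C: 148.0×4.21×89.0 = 55454.1 J > q₁, so all ice melts.
Energy balance: 148.0×4.21×(89.0 − T) = 3605.0 + 10.1×4.21×(T − 0)
623.08(89.0 − T) = 3605.0 + 42.521 T
55454.1 − 3605.0 = 665.601 T
T = 51849.1 / 665.601 = 77.90 °C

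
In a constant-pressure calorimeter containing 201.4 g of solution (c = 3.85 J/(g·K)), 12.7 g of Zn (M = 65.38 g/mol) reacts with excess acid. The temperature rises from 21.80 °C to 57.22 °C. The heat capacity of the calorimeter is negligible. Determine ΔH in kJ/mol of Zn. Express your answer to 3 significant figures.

ΔH = -141 kJ/mol

|ΔT| = |57.22 − 21.80| = 35.42 °C
|q_surr| = (201.4 × 3.85) × 35.42 = 775.39 × 35.42 = 27460 J
n(Zn) = 12.7 / 65.38 = 0.1942 mol
Temperature rose, so q_rxn = −|q_surr| = -27.46 kJ
ΔH = q_rxn / n = -141.4 kJ/mol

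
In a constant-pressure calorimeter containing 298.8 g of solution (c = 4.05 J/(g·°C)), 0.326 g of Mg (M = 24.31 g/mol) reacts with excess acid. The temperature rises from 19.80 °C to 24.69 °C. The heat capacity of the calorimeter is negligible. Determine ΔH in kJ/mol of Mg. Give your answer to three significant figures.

ΔH = -441 kJ/mol

|ΔT| = |24.69 − 19.80| = 4.89 °C
|q_surr| = (298.8 × 4.05) × 4.89 = 1210.14 × 4.89 = 5918 J
n(Mg) = 0.326 / 24.31 = 0.01341 mol
Temperature rose, so q_rxn = −|q_surr| = -5.918 kJ
ΔH = q_rxn / n = -441.3 kJ/mol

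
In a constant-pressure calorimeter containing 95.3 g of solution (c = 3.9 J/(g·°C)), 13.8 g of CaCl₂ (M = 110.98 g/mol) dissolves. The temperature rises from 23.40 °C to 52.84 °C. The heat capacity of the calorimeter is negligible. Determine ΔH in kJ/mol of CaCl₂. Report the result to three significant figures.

ΔH = -88.0 kJ/mol

|ΔT| = |52.84 − 23.40| = 29.44 °C
|q_surr| = (95.3 × 3.9) × 29.44 = 371.67 × 29.44 = 10940 J
n(CaCl₂) = 13.8 / 110.98 = 0.1243 mol
Temperature rose, so q_rxn = −|q_surr| = -10.94 kJ
ΔH = q_rxn / n = -88.01 kJ/mol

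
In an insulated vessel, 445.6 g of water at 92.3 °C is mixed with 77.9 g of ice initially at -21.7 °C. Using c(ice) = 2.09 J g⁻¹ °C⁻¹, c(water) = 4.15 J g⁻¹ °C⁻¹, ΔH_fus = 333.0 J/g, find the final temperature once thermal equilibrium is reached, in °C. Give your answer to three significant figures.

Heat to bring ice to 0 °C and melt it: q₁ = 77.9×2.09×21.7 + 77.9×333.0 = 29474 J
Heat the water can supply cooling to 0 °C: 445.6×4.15×92.3 = 170685 J > q₁, so all ice melts.
Energy balance: 445.6×4.15×(92.3 − T) = 29474 + 77.9×4.15×(T − 0)
1849.24(92.3 − T) = 29474 + 323.285 T
170685 − 29474 = 2172.525 T
T = 141211 / 2172.525 = 65.00 °C

T_f = 65.0 °C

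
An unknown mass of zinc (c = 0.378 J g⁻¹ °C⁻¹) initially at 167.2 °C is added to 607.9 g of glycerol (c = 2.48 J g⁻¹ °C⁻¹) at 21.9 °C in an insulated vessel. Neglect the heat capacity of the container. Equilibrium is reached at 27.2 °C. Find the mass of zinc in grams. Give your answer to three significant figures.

q_gained = (607.9 × 2.48) × (27.2 − 21.9) = 7990 J
q_lost = m × 0.378 × (167.2 − 27.2) = 52.92 m
m = 7990 / 52.92 = 151 g

m = 151 g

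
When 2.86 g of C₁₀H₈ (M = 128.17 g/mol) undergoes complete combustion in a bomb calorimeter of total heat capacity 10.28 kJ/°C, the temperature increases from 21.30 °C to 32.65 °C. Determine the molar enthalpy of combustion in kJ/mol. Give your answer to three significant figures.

ΔT = 32.65 − 21.30 = 11.35 °C
q_cal = C_cal × ΔT = 10.28 × 11.35 = 116.678 kJ
n = 2.86 / 128.17 = 0.02231 mol
q_rxn = −q_cal = -116.678 kJ
ΔH = -116.678 / 0.02231 = -5230 kJ/mol

ΔH = -5230 kJ/mol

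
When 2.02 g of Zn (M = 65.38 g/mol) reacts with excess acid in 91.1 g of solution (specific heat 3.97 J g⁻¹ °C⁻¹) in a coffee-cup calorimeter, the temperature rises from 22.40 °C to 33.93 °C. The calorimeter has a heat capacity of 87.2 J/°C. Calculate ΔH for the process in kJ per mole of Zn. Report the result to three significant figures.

ΔH = -168 kJ/mol

|ΔT| = |33.93 − 22.40| = 11.53 °C
|q_surr| = (91.1 × 3.97 + 87.2) × 11.53 = 448.867 × 11.53 = 5175.4 J
n(Zn) = 2.02 / 65.38 = 0.030896 mol
Temperature rose, so q_rxn = −|q_surr| = -5.1754 kJ
ΔH = q_rxn / n = -167.5 kJ/mol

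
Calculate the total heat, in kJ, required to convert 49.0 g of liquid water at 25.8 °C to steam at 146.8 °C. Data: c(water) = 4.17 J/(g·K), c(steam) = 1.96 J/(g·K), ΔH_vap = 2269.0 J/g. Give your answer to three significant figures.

q1 (heat water 25.8→100.0 °C): 49.0 × 4.17 × 74.2 = 15161 J
q2 (vaporize at 100 °C): 49.0 × 2269.0 = 111181 J
q3 (heat steam 100.0→146.8 °C): 49.0 × 1.96 × 46.8 = 4495 J
Total: 15161 + 111181 + 4495 = 130837 J = 131 kJ

q = 131 kJ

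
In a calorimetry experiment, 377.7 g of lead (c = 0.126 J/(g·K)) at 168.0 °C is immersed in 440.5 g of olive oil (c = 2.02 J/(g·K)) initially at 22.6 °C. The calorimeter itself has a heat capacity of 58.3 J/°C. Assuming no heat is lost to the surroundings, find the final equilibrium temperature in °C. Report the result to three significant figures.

T_f = 29.5 °C

Heat lost by lead = heat gained by olive oil + calorimeter.
(377.7)(0.126)(168.0 − T) = [(440.5)(2.02) + 58.3](T − 22.6)
47.5902 (168.0 − T) = 948.11 (T − 22.6)
7995.2 − 47.5902 T = 948.11 T − 21427
29422.2 = 995.7002 T
T = 29.549 °C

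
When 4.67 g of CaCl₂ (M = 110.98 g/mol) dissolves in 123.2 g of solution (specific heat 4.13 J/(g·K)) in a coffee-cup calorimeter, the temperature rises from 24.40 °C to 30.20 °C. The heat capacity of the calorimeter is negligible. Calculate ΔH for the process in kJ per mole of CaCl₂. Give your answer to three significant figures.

|ΔT| = |30.20 − 24.40| = 5.80 °C
|q_surr| = (123.2 × 4.13) × 5.80 = 508.816 × 5.80 = 2951 J
n(CaCl₂) = 4.67 / 110.98 = 0.04208 mol
Temperature rose, so q_rxn = −|q_surr| = -2.951 kJ
ΔH = q_rxn / n = -70.13 kJ/mol

ΔH = -70.1 kJ/mol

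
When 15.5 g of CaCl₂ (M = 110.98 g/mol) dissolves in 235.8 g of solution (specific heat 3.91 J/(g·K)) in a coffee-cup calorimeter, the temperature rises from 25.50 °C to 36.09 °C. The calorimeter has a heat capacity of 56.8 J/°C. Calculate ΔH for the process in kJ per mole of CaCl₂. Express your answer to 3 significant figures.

|ΔT| = |36.09 − 25.50| = 10.59 °C
|q_surr| = (235.8 × 3.91 + 56.8) × 10.59 = 978.778 × 10.59 = 10370 J
n(CaCl₂) = 15.5 / 110.98 = 0.1397 mol
Temperature rose, so q_rxn = −|q_surr| = -10.37 kJ
ΔH = q_rxn / n = -74.23 kJ/mol

ΔH = -74.2 kJ/mol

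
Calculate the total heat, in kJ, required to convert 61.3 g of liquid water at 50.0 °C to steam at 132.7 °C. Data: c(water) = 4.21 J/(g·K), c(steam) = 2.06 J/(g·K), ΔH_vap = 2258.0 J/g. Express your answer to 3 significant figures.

q1 (heat water 50.0→100.0 °C): 61.3 × 4.21 × 50.0 = 12904 J
q2 (vaporize at 100 °C): 61.3 × 2258.0 = 138415 J
q3 (heat steam 100.0→132.7 °C): 61.3 × 2.06 × 32.7 = 4129 J
Total: 12904 + 138415 + 4129 = 155448 J = 155 kJ

q = 155 kJ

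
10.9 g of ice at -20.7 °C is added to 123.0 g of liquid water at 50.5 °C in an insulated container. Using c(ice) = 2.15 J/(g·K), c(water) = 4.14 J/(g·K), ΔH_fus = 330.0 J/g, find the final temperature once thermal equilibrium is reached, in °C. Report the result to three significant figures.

T_f = 39.0 °C

Heat to bring ice to 0 °C and melt it: q₁ = 10.9×2.15×20.7 + 10.9×330.0 = 4082.1 J
Heat the water can supply cooling to 0 °C: 123.0×4.14×50.5 = 25715.6 J > q₁, so all ice melts.
Energy balance: 123.0×4.14×(50.5 − T) = 4082.1 + 10.9×4.14×(T − 0)
509.22(50.5 − T) = 4082.1 + 45.126 T
25715.6 − 4082.1 = 554.346 T
T = 21633.5 / 554.346 = 39.03 °C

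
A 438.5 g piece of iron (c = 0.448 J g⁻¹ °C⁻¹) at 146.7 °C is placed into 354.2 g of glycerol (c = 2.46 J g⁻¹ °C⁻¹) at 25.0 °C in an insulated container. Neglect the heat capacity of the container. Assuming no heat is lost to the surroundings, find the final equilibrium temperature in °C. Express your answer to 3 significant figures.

Heat lost by iron = heat gained by glycerol.
(438.5)(0.448)(146.7 − T) = (354.2)(2.46)(T − 25.0)
196.448 (146.7 − T) = 871.332 (T − 25.0)
28819 − 196.448 T = 871.332 T − 21783
50602 = 1067.780 T
T = 47.39 °C

T_f = 47.4 °C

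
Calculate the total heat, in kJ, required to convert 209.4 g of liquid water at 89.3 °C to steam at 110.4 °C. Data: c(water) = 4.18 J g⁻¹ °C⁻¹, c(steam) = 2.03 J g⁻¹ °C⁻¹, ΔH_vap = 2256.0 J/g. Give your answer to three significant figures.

q1 (heat water 89.3→100.0 °C): 209.4 × 4.18 × 10.7 = 9366 J
q2 (vaporize at 100 °C): 209.4 × 2256.0 = 472406 J
q3 (heat steam 100.0→110.4 °C): 209.4 × 2.03 × 10.4 = 4421 J
Total: 9366 + 472406 + 4421 = 486193 J = 486 kJ

q = 486 kJ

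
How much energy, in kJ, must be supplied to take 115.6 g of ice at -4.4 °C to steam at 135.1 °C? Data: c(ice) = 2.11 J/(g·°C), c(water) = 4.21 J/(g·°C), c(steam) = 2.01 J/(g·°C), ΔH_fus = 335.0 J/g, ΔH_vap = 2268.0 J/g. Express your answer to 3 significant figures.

q = 359 kJ

q1 (heat ice -4.4→0.0 °C): 115.6 × 2.11 × 4.4 = 1073 J
q2 (melt at 0 °C): 115.6 × 335.0 = 38726 J
q3 (heat water 0.0→100.0 °C): 115.6 × 4.21 × 100.0 = 48668 J
q4 (vaporize at 100 °C): 115.6 × 2268.0 = 262181 J
q5 (heat steam 100.0→135.1 °C): 115.6 × 2.01 × 35.1 = 8156 J
Total: 1073 + 38726 + 48668 + 262181 + 8156 = 358804 J = 359 kJ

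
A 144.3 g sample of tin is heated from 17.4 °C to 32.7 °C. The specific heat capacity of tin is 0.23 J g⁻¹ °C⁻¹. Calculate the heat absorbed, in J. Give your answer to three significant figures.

q = 508 J

q = m c ΔT = 144.3 × 0.23 × (32.7 − 17.4)
q = 144.3 × 0.23 × 15.3 = 507.8 J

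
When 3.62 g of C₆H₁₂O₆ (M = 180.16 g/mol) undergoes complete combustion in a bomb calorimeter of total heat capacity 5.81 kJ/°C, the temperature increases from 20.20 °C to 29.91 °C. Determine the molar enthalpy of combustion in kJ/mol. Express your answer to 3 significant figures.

ΔH = -2810 kJ/mol

ΔT = 29.91 − 20.20 = 9.71 °C
q_cal = C_cal × ΔT = 5.81 × 9.71 = 56.4151 kJ
n = 3.62 / 180.16 = 0.02009 mol
q_rxn = −q_cal = -56.4151 kJ
ΔH = -56.4151 / 0.02009 = -2808 kJ/mol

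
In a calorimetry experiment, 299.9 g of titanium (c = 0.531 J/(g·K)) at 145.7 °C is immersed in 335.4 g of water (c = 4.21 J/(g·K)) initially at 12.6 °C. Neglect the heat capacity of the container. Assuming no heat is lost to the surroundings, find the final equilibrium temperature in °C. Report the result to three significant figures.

Heat lost by titanium = heat gained by water.
(299.9)(0.531)(145.7 − T) = (335.4)(4.21)(T − 12.6)
159.2469 (145.7 − T) = 1412.034 (T − 12.6)
23202 − 159.2469 T = 1412.034 T − 17792
40994 = 1571.2809 T
T = 26.09 °C

T_f = 26.1 °C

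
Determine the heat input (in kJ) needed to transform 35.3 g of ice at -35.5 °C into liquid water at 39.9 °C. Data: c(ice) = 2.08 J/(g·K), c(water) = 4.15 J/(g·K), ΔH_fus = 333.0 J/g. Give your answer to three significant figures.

q1 (heat ice -35.5→0.0 °C): 35.3 × 2.08 × 35.5 = 2607 J
q2 (melt at 0 °C): 35.3 × 333.0 = 11755 J
q3 (heat water 0.0→39.9 °C): 35.3 × 4.15 × 39.9 = 5845 J
Total: 2607 + 11755 + 5845 = 20207 J = 20.2 kJ

q = 20.2 kJ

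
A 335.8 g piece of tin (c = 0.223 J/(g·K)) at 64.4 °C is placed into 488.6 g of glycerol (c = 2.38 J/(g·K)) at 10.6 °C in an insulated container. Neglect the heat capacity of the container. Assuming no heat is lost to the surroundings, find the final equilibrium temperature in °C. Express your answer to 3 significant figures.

T_f = 13.9 °C

Heat lost by tin = heat gained by glycerol.
(335.8)(0.223)(64.4 − T) = (488.6)(2.38)(T − 10.6)
74.8834 (64.4 − T) = 1162.868 (T − 10.6)
4822.5 − 74.8834 T = 1162.868 T − 12326
17148.5 = 1237.7514 T
T = 13.85 °C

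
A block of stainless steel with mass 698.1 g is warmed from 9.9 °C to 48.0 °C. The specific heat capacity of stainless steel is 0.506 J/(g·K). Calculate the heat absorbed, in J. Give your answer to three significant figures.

q = 13500 J

q = m c ΔT = 698.1 × 0.506 × (48.0 − 9.9)
q = 698.1 × 0.506 × 38.1 = 13460 J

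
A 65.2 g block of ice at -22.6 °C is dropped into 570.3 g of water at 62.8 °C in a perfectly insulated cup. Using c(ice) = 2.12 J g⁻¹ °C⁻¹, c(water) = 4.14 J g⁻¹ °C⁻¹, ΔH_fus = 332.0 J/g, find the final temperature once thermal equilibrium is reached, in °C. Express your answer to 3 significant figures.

Heat to bring ice to 0 °C and melt it: q₁ = 65.2×2.12×22.6 + 65.2×332.0 = 24770 J
Heat the water can supply cooling to 0 °C: 570.3×4.14×62.8 = 148273 J > q₁, so all ice melts.
Energy balance: 570.3×4.14×(62.8 − T) = 24770 + 65.2×4.14×(T − 0)
2361.042(62.8 − T) = 24770 + 269.928 T
148273 − 24770 = 2630.970 T
T = 123503 / 2630.970 = 46.94 °C

T_f = 46.9 °C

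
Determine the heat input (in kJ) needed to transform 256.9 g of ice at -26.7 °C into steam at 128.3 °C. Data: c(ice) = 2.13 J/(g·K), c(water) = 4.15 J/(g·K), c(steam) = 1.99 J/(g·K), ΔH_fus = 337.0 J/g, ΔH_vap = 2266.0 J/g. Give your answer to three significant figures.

q = 804 kJ

q1 (heat ice -26.7→0.0 °C): 256.9 × 2.13 × 26.7 = 14610 J
q2 (melt at 0 °C): 256.9 × 337.0 = 86575 J
q3 (heat water 0.0→100.0 °C): 256.9 × 4.15 × 100.0 = 106614 J
q4 (vaporize at 100 °C): 256.9 × 2266.0 = 582135 J
q5 (heat steam 100.0→128.3 °C): 256.9 × 1.99 × 28.3 = 14468 J
Total: 14610 + 86575 + 106614 + 582135 + 14468 = 804402 J = 804 kJ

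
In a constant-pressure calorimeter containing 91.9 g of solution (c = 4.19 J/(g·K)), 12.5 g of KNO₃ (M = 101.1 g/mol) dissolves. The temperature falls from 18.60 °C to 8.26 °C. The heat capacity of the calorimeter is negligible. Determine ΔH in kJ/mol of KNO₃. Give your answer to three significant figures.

|ΔT| = |8.26 − 18.60| = 10.34 °C
|q_surr| = (91.9 × 4.19) × 10.34 = 385.061 × 10.34 = 3982 J
n(KNO₃) = 12.5 / 101.1 = 0.1236 mol
Temperature fell, so q_rxn = +|q_surr| = 3.982 kJ
ΔH = q_rxn / n = 32.22 kJ/mol

ΔH = 32.2 kJ/mol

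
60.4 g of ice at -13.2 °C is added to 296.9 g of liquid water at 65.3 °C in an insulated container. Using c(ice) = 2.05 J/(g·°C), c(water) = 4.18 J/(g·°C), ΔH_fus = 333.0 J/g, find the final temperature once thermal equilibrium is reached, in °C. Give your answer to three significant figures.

T_f = 39.7 °C

Heat to bring ice to 0 °C and melt it: q₁ = 60.4×2.05×13.2 + 60.4×333.0 = 21748 J
Heat the water can supply cooling to 0 °C: 296.9×4.18×65.3 = 81040.0 J > q₁, so all ice melts.
Energy balance: 296.9×4.18×(65.3 − T) = 21748 + 60.4×4.18×(T − 0)
1241.042(65.3 − T) = 21748 + 252.472 T
81040.0 − 21748 = 1493.514 T
T = 59292.0 / 1493.514 = 39.70 °C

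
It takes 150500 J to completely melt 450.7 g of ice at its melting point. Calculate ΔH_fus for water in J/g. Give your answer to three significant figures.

ΔH_fus = 334 J/g

ΔH_fus = q / m = 150500 / 450.7 = 334 J/g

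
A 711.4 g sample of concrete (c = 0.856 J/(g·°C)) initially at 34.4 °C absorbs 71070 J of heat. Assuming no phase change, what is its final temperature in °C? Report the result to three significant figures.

T_f = 151 °C

ΔT = q / (m c) = 71070 / (711.4 × 0.856) = 116.7 °C
T_f = 34.4 + 116.7 = 151.1 °C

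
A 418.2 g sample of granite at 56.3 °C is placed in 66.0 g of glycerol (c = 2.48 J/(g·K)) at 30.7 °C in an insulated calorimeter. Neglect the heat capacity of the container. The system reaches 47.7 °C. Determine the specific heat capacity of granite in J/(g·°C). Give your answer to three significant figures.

q_gained = (66.0 × 2.48) × (47.7 − 30.7) = 2783 J
q_lost = 418.2 × c × (56.3 − 47.7) = 3596.52 c
Set equal: c = 2783 / 3596.52 = 0.774 J/(g·°C)

c = 0.774 J/(g·°C)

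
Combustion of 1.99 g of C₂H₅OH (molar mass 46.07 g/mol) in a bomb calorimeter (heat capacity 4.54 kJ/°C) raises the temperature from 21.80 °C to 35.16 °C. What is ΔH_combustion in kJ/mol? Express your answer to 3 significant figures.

ΔT = 35.16 − 21.80 = 13.36 °C
q_cal = C_cal × ΔT = 4.54 × 13.36 = 60.6544 kJ
n = 1.99 / 46.07 = 0.04320 mol
q_rxn = −q_cal = -60.6544 kJ
ΔH = -60.6544 / 0.04320 = -1404 kJ/mol

ΔH = -1400 kJ/mol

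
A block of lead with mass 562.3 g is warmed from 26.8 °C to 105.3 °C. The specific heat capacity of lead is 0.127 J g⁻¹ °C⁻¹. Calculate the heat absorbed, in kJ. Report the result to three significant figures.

q = 5.61 kJ

q = m c ΔT = 562.3 × 0.127 × (105.3 − 26.8)
q = 562.3 × 0.127 × 78.5 = 5606 J = 5.61 kJ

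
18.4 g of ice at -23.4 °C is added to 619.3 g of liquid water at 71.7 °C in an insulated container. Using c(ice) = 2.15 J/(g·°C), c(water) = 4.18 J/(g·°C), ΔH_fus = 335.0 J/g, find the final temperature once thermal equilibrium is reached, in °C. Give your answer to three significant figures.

Heat to bring ice to 0 °C and melt it: q₁ = 18.4×2.15×23.4 + 18.4×335.0 = 7089.7 J
Heat the water can supply cooling to 0 °C: 619.3×4.18×71.7 = 185608 J > q₁, so all ice melts.
Energy balance: 619.3×4.18×(71.7 − T) = 7089.7 + 18.4×4.18×(T − 0)
2588.674(71.7 − T) = 7089.7 + 76.912 T
185608 − 7089.7 = 2665.586 T
T = 178518.3 / 2665.586 = 66.97 °C

T_f = 67.0 °C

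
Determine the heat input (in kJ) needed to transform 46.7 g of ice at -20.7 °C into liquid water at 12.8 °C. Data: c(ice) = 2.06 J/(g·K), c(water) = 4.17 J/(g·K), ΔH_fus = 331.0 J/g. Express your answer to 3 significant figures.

q1 (heat ice -20.7→0.0 °C): 46.7 × 2.06 × 20.7 = 1991 J
q2 (melt at 0 °C): 46.7 × 331.0 = 15458 J
q3 (heat water 0.0→12.8 °C): 46.7 × 4.17 × 12.8 = 2493 J
Total: 1991 + 15458 + 2493 = 19942 J = 19.9 kJ

q = 19.9 kJ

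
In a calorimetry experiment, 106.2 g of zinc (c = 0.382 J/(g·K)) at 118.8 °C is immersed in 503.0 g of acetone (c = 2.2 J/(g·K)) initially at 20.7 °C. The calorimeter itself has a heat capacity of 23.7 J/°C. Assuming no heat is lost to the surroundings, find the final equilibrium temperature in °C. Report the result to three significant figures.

T_f = 24.1 °C

Heat lost by zinc = heat gained by acetone + calorimeter.
(106.2)(0.382)(118.8 − T) = [(503.0)(2.2) + 23.7](T − 20.7)
40.5684 (118.8 − T) = 1130.3 (T − 20.7)
4819.5 − 40.5684 T = 1130.3 T − 23397
28216.5 = 1170.8684 T
T = 24.10 °C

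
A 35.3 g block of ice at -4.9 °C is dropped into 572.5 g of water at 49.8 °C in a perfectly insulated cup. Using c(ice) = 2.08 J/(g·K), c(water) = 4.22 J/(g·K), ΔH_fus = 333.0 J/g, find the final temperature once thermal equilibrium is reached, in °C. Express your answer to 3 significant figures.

Heat to bring ice to 0 °C and melt it: q₁ = 35.3×2.08×4.9 + 35.3×333.0 = 12115 J
Heat the water can supply cooling to 0 °C: 572.5×4.22×49.8 = 120314 J > q₁, so all ice melts.
Energy balance: 572.5×4.22×(49.8 − T) = 12115 + 35.3×4.22×(T − 0)
2415.95(49.8 − T) = 12115 + 148.966 T
120314 − 12115 = 2564.916 T
T = 108199 / 2564.916 = 42.18 °C

T_f = 42.2 °C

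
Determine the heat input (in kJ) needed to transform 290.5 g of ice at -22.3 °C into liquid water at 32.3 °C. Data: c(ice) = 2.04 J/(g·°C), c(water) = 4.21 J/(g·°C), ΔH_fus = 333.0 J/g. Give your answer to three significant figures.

q1 (heat ice -22.3→0.0 °C): 290.5 × 2.04 × 22.3 = 13215 J
q2 (melt at 0 °C): 290.5 × 333.0 = 96737 J
q3 (heat water 0.0→32.3 °C): 290.5 × 4.21 × 32.3 = 39503 J
Total: 13215 + 96737 + 39503 = 149455 J = 149 kJ

q = 149 kJ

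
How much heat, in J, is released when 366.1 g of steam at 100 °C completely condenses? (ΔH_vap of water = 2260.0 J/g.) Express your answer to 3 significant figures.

q = 827000 J

q = m × ΔH_vap = 366.1 × 2260.0 = 827400 J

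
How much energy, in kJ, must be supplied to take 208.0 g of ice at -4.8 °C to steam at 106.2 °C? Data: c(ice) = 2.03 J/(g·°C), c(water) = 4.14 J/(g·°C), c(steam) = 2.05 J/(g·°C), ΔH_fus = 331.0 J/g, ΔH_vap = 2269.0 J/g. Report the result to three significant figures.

q = 632 kJ

q1 (heat ice -4.8→0.0 °C): 208.0 × 2.03 × 4.8 = 2027 J
q2 (melt at 0 °C): 208.0 × 331.0 = 68848 J
q3 (heat water 0.0→100.0 °C): 208.0 × 4.14 × 100.0 = 86112 J
q4 (vaporize at 100 °C): 208.0 × 2269.0 = 471952 J
q5 (heat steam 100.0→106.2 °C): 208.0 × 2.05 × 6.2 = 2644 J
Total: 2027 + 68848 + 86112 + 471952 + 2644 = 631583 J = 632 kJ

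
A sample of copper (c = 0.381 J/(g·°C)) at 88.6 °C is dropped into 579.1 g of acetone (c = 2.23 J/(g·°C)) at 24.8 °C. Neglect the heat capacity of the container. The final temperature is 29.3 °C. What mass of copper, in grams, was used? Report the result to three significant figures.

q_gained = (579.1 × 2.23) × (29.3 − 24.8) = 5811 J
q_lost = m × 0.381 × (88.6 − 29.3) = 22.5933 m
m = 5811 / 22.5933 = 257 g

m = 257 g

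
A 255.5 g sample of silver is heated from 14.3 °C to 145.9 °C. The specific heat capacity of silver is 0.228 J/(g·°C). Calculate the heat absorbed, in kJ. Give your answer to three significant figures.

q = m c ΔT = 255.5 × 0.228 × (145.9 − 14.3)
q = 255.5 × 0.228 × 131.6 = 7666 J = 7.67 kJ

q = 7.67 kJ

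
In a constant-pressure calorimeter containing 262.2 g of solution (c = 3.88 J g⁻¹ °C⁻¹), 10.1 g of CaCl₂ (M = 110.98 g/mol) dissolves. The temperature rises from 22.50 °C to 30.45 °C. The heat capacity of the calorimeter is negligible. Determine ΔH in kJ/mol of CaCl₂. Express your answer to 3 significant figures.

ΔH = -88.9 kJ/mol

|ΔT| = |30.45 − 22.50| = 7.95 °C
|q_surr| = (262.2 × 3.88) × 7.95 = 1017.336 × 7.95 = 8088 J
n(CaCl₂) = 10.1 / 110.98 = 0.09101 mol
Temperature rose, so q_rxn = −|q_surr| = -8.088 kJ
ΔH = q_rxn / n = -88.87 kJ/mol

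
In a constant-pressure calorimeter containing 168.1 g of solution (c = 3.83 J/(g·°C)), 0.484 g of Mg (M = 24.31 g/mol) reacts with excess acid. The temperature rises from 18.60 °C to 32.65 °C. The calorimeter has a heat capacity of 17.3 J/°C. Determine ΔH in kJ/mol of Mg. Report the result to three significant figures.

|ΔT| = |32.65 − 18.60| = 14.05 °C
|q_surr| = (168.1 × 3.83 + 17.3) × 14.05 = 661.123 × 14.05 = 9289 J
n(Mg) = 0.484 / 24.31 = 0.01991 mol
Temperature rose, so q_rxn = −|q_surr| = -9.289 kJ
ΔH = q_rxn / n = -466.5 kJ/mol

ΔH = -467 kJ/mol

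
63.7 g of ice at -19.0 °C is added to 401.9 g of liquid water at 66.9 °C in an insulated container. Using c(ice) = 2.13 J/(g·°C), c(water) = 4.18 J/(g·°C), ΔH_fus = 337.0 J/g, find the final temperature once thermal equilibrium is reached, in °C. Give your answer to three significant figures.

T_f = 45.4 °C

Heat to bring ice to 0 °C and melt it: q₁ = 63.7×2.13×19.0 + 63.7×337.0 = 24045 J
Heat the water can supply cooling to 0 °C: 401.9×4.18×66.9 = 112388 J > q₁, so all ice melts.
Energy balance: 401.9×4.18×(66.9 − T) = 24045 + 63.7×4.18×(T − 0)
1679.942(66.9 − T) = 24045 + 266.266 T
112388 − 24045 = 1946.208 T
T = 88343 / 1946.208 = 45.39 °C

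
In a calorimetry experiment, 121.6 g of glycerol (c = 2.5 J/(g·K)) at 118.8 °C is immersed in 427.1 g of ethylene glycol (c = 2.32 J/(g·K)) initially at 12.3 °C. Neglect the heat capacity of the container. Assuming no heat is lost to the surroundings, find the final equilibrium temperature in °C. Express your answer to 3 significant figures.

T_f = 37.3 °C

Heat lost by glycerol = heat gained by ethylene glycol.
(121.6)(2.5)(118.8 − T) = (427.1)(2.32)(T − 12.3)
304 (118.8 − T) = 990.872 (T − 12.3)
36115 − 304 T = 990.872 T − 12188
48303 = 1294.872 T
T = 37.30 °C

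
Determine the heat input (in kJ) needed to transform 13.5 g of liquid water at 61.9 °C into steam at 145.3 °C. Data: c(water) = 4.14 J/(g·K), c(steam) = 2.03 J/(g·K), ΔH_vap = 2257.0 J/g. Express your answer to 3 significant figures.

q1 (heat water 61.9→100.0 °C): 13.5 × 4.14 × 38.1 = 2129 J
q2 (vaporize at 100 °C): 13.5 × 2257.0 = 30470 J
q3 (heat steam 100.0→145.3 °C): 13.5 × 2.03 × 45.3 = 1241 J
Total: 2129 + 30470 + 1241 = 33840 J = 33.8 kJ

q = 33.8 kJ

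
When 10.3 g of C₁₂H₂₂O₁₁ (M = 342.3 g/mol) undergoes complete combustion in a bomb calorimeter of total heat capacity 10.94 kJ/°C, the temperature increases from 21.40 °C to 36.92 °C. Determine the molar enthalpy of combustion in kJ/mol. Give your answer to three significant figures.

ΔT = 36.92 − 21.40 = 15.52 °C
q_cal = C_cal × ΔT = 10.94 × 15.52 = 169.7888 kJ
n = 10.3 / 342.3 = 0.03009 mol
q_rxn = −q_cal = -169.7888 kJ
ΔH = -169.7888 / 0.03009 = -5643 kJ/mol

ΔH = -5640 kJ/mol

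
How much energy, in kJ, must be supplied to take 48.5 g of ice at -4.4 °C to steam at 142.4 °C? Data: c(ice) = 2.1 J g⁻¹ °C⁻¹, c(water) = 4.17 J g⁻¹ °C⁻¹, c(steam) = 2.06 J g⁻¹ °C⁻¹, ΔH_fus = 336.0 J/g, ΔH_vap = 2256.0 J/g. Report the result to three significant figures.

q = 151 kJ

q1 (heat ice -4.4→0.0 °C): 48.5 × 2.1 × 4.4 = 448 J
q2 (melt at 0 °C): 48.5 × 336.0 = 16296 J
q3 (heat water 0.0→100.0 °C): 48.5 × 4.17 × 100.0 = 20225 J
q4 (vaporize at 100 °C): 48.5 × 2256.0 = 109416 J
q5 (heat steam 100.0→142.4 °C): 48.5 × 2.06 × 42.4 = 4236 J
Total: 448 + 16296 + 20225 + 109416 + 4236 = 150621 J = 151 kJ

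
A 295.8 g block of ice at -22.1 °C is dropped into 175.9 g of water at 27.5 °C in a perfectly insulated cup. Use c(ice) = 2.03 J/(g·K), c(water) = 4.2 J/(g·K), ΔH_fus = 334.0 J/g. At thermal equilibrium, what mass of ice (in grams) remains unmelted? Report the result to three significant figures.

m_ice remaining = 275 g

Heat to warm all ice to 0 °C: 295.8×2.03×22.1 = 13270 J
Heat released by water cooling to 0 °C: 175.9×4.2×27.5 = 20316 J
20316 J < 13270 + 295.8×334.0 = 112067.2 J, so not all ice melts; final T = 0 °C.
Heat left for melting: 20316 − 13270 = 7046 J
Mass melted = 7046 / 334.0 = 21.10 g
Ice remaining = 295.8 − 21.10 = 274.70 g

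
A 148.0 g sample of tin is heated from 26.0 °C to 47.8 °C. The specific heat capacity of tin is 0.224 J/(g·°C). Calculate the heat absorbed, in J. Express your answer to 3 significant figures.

q = 723 J

q = m c ΔT = 148.0 × 0.224 × (47.8 − 26.0)
q = 148.0 × 0.224 × 21.8 = 722.7 J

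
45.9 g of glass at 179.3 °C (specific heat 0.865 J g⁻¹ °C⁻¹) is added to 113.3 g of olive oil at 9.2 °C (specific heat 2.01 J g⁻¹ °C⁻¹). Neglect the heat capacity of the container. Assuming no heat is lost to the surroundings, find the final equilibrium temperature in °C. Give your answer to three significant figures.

Heat lost by glass = heat gained by olive oil.
(45.9)(0.865)(179.3 − T) = (113.3)(2.01)(T − 9.2)
39.7035 (179.3 − T) = 227.733 (T − 9.2)
7118.8 − 39.7035 T = 227.733 T − 2095.1
9213.9 = 267.4365 T
T = 34.45 °C

T_f = 34.5 °C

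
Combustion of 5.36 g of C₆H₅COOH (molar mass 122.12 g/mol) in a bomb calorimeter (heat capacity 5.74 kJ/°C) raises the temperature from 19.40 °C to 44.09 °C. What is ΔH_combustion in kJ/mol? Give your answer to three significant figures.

ΔH = -3230 kJ/mol

ΔT = 44.09 − 19.40 = 24.69 °C
q_cal = C_cal × ΔT = 5.74 × 24.69 = 141.7206 kJ
n = 5.36 / 122.12 = 0.04389 mol
q_rxn = −q_cal = -141.7206 kJ
ΔH = -141.7206 / 0.04389 = -3229 kJ/mol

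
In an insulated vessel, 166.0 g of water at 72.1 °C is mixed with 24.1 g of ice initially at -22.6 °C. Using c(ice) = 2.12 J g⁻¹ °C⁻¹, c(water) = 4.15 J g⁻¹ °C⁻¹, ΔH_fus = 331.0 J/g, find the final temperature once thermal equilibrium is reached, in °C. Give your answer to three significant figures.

Heat to bring ice to 0 °C and melt it: q₁ = 24.1×2.12×22.6 + 24.1×331.0 = 9131.8 J
Heat the water can supply cooling to 0 °C: 166.0×4.15×72.1 = 49669.7 J > q₁, so all ice melts.
Energy balance: 166.0×4.15×(72.1 − T) = 9131.8 + 24.1×4.15×(T − 0)
688.9(72.1 − T) = 9131.8 + 100.015 T
49669.7 − 9131.8 = 788.915 T
T = 40537.9 / 788.915 = 51.38 °C

T_f = 51.4 °C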